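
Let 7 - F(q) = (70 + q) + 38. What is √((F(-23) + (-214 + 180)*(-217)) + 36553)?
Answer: √43853 ≈ 209.41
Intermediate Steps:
F(q) = -101 - q (F(q) = 7 - ((70 + q) + 38) = 7 - (108 + q) = 7 + (-108 - q) = -101 - q)
√((F(-23) + (-214 + 180)*(-217)) + 36553) = √(((-101 - 1*(-23)) + (-214 + 180)*(-217)) + 36553) = √(((-101 + 23) - 34*(-217)) + 36553) = √((-78 + 7378) + 36553) = √(7300 + 36553) = √43853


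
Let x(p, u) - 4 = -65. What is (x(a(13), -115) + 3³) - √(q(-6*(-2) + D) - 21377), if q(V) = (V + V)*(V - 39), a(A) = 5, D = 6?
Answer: -34 - I*√22133 ≈ -34.0 - 148.77*I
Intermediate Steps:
x(p, u) = -61 (x(p, u) = 4 - 65 = -61)
q(V) = 2*V*(-39 + V) (q(V) = (2*V)*(-39 + V) = 2*V*(-39 + V))
(x(a(13), -115) + 3³) - √(q(-6*(-2) + D) - 21377) = (-61 + 3³) - √(2*(-6*(-2) + 6)*(-39 + (-6*(-2) + 6)) - 21377) = (-61 + 27) - √(2*(12 + 6)*(-39 + (12 + 6)) - 21377) = -34 - √(2*18*(-39 + 18) - 21377) = -34 - √(2*18*(-21) - 21377) = -34 - √(-756 - 21377) = -34 - √(-22133) = -34 - I*√22133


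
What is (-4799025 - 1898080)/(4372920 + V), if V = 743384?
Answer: -6697105/5116304 ≈ -1.3090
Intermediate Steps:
(-4799025 - 1898080)/(4372920 + V) = (-4799025 - 1898080)/(4372920 + 743384) = -6697105/5116304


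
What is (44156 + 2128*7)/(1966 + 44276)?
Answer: 1406/1101 ≈ 1.2770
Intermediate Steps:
(44156 + 2128*7)/(1966 + 44276) = (44156 + 14896)/46242 = 59052*(1/46242) = 1406/1101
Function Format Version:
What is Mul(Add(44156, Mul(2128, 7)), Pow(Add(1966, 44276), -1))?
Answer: Rational(1406, 1101) ≈ 1.2770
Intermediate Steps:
Mul(Add(44156, Mul(2128, 7)), Pow(Add(1966, 44276), -1)) = Mul(Add(44156, 14896), Pow(46242, -1)) = Mul(59052, Rational(1, 46242)) = Rational(1406, 1101)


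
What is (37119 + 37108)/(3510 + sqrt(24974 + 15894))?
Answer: 130268385/6139616 - 74227*sqrt(10217)/6139616 ≈ 19.996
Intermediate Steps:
(37119 + 37108)/(3510 + sqrt(24974 + 15894)) = 74227/(3510 + sqrt(40868)) = 74227/(3510 + 2*sqrt(10217))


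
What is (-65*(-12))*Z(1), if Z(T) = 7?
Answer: 5460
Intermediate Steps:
(-65*(-12))*Z(1) = -65*(-12)*7 = 780*7 = 5460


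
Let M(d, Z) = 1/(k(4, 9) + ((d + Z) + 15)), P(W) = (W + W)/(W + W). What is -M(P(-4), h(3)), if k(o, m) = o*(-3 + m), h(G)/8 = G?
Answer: -1/64 ≈ -0.015625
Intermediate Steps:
h(G) = 8*G
P(W) = 1 (P(W) = (2*W)/((2*W)) = (2*W)*(1/(2*W)) = 1)
M(d, Z) = 1/(39 + Z + d) (M(d, Z) = 1/(4*(-3 + 9) + ((d + Z) + 15)) = 1/(4*6 + ((Z + d) + 15)) = 1/(24 + (15 + Z + d)) = 1/(39 + Z + d))
-M(P(-4), h(3)) = -1/(39 + 8*3 + 1) = -1/(39 + 24 + 1) = -1/64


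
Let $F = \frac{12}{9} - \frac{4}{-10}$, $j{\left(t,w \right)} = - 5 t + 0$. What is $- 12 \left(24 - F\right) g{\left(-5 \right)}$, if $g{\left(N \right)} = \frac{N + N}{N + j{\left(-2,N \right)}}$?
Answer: $\frac{2672}{5} \approx 534.4$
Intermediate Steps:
$j{\left(t,w \right)} = - 5 t$
$F = \frac{26}{15}$ ($F = 12 \cdot \frac{1}{9} - - \frac{2}{5} = \frac{4}{3} + \frac{2}{5} = \frac{26}{15} \approx 1.7333$)
$g{\left(N \right)} = \frac{2 N}{10 + N}$ ($g{\left(N \right)} = \frac{N + N}{N - -10} = \frac{2 N}{N + 10} = \frac{2 N}{10 + N}$)
$- 12 \left(24 - F\right) g{\left(-5 \right)} = - 12 \left(24 - \frac{26}{15}\right) 2 \left(-5\right) \frac{1}{10 - 5} = - 12 \left(24 - \frac{26}{15}\right) 2 \left(-5\right) \frac{1}{5} = \left(-12\right) \frac{334}{15} \cdot 2 \left(-5\right) \frac{1}{5} = \left(- \frac{1336}{5}\right) \left(-2\right) = \frac{2672}{5}$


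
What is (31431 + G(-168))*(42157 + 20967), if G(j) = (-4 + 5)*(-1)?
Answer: 1983987320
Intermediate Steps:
G(j) = -1 (G(j) = 1*(-1) = -1)
(31431 + G(-168))*(42157 + 20967) = (31431 - 1)*(42157 + 20967) = 31430*63124 = 1983987320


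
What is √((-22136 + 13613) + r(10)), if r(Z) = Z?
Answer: I*√8513 ≈ 92.266*I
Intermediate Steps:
√((-22136 + 13613) + r(10)) = √((-22136 + 13613) + 10) = √(-8523 + 10) = √(-8513) = I*√8513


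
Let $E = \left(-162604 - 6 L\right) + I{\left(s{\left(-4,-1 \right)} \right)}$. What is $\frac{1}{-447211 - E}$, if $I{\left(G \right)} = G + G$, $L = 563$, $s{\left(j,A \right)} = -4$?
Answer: $- \frac{1}{281221} \approx -3.5559 \cdot 10^{-6}$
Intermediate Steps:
$I{\left(G \right)} = 2 G$
$E = -165990$ ($E = \left(-162604 - 3378\right) + 2 \left(-4\right) = \left(-162604 - 3378\right) - 8 = -165982 - 8 = -165990$)
$\frac{1}{-447211 - E} = \frac{1}{-447211 - -165990} = \frac{1}{-447211 + 165990} = \frac{1}{-281221} = - \frac{1}{281221}$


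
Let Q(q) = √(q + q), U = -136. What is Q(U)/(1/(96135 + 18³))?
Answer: 407868*I*√17 ≈ 1.6817e+6*I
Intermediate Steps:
Q(q) = √2*√q (Q(q) = √(2*q) = √2*√q)
Q(U)/(1/(96135 + 18³)) = (√2*√(-136))/(1/(96135 + 18³)) = (√2*(2*I*√34))/(1/(96135 + 5832)) = (4*I*√17)/(1/101967) = (4*I*√17)*101967 = 407868*I*√17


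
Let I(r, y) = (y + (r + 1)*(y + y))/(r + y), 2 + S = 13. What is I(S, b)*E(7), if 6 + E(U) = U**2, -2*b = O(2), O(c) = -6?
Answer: 3225/14 ≈ 230.36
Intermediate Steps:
S = 11 (S = -2 + 13 = 11)
b = 3 (b = -1/2*(-6) = 3)
E(U) = -6 + U**2
I(r, y) = (y + 2*y*(1 + r))/(r + y) (I(r, y) = (y + (1 + r)*(2*y))/(r + y) = (y + 2*y*(1 + r))/(r + y))
I(S, b)*E(7) = (3*(3 + 2*11)/(11 + 3))*(-6 + 7**2) = (3*(3 + 22)/14)*(-6 + 49) = (3*(1/14)*25)*43 = (75/14)*43 = 3225/14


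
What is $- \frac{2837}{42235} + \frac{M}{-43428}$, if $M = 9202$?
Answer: $- \frac{255925853}{917090790} \approx -0.27906$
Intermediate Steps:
$- \frac{2837}{42235} + \frac{M}{-43428} = - \frac{2837}{42235} + \frac{9202}{-43428} = \left(-2837\right) \frac{1}{42235} + 9202 \left(- \frac{1}{43428}\right) = - \frac{2837}{42235} - \frac{4601}{21714} = - \frac{255925853}{917090790}$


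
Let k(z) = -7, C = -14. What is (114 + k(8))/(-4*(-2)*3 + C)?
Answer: 107/10 ≈ 10.700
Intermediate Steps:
(114 + k(8))/(-4*(-2)*3 + C) = (114 - 7)/(-4*(-2)*3 - 14) = 107/(8*3 - 14) = 107/(24 - 14) = 107/10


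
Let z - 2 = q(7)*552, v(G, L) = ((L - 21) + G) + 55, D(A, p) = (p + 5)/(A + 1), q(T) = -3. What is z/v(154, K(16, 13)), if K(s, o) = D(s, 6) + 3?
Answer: -14059/1629 ≈ -8.6304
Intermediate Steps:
D(A, p) = (5 + p)/(1 + A)
K(s, o) = 3 + 11/(1 + s) (K(s, o) = (5 + 6)/(1 + s) + 3 = 11/(1 + s) + 3 = 3 + 11/(1 + s))
v(G, L) = 34 + G + L (v(G, L) = ((-21 + L) + G) + 55 = (-21 + G + L) + 55 = 34 + G + L)
z = -1654 (z = 2 - 3*552 = 2 - 1656 = -1654)
z/v(154, K(16, 13)) = -1654/(34 + 154 + (14 + 3*16)/(1 + 16)) = -1654/(34 + 154 + (14 + 48)/17) = -1654/(34 + 154 + (1/17)*62) = -1654/(34 + 154 + 62/17) = -1654/3258/17 = -1654*17/3258 = -14059/1629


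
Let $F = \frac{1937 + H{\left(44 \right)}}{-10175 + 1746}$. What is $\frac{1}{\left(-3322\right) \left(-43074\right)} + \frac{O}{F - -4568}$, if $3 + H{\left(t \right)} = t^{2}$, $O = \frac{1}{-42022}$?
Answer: $\frac{4678609789}{2630676069083708514} \approx 1.7785 \cdot 10^{-9}$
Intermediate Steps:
$O = - \frac{1}{42022} \approx -2.3797 \cdot 10^{-5}$
$H{\left(t \right)} = -3 + t^{2}$
$F = - \frac{3870}{8429}$ ($F = \frac{1937 - \left(3 - 44^{2}\right)}{-10175 + 1746} = \frac{1937 + \left(-3 + 1936\right)}{-8429} = \left(1937 + 1933\right) \left(- \frac{1}{8429}\right) = 3870 \left(- \frac{1}{8429}\right) = - \frac{3870}{8429} \approx -0.45913$)
$\frac{1}{\left(-3322\right) \left(-43074\right)} + \frac{O}{F - -4568} = \frac{1}{\left(-3322\right) \left(-43074\right)} - \frac{1}{42022 \left(- \frac{3870}{8429} - -4568\right)} = \left(- \frac{1}{3322}\right) \left(- \frac{1}{43074}\right) - \frac{1}{42022 \left(- \frac{3870}{8429} + 4568\right)} = \frac{1}{143091828} - \frac{1}{42022 \cdot \frac{38499802}{8429}} = \frac{1}{143091828} - \frac{8429}{1617838679644} = \frac{4678609789}{2630676069083708514}$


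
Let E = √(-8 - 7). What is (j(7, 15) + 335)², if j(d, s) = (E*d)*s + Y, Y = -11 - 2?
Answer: -61691 + 67620*I*√15 ≈ -61691.0 + 2.6189e+5*I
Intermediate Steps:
Y = -13
E = I*√15 (E = √(-15) = I*√15 ≈ 3.873*I)
j(d, s) = -13 + I*d*s*√15 (j(d, s) = ((I*√15)*d)*s - 13 = (I*d*√15)*s - 13 = I*d*s*√15 - 13 = -13 + I*d*s*√15)
(j(7, 15) + 335)² = ((-13 + I*7*15*√15) + 335)² = ((-13 + 105*I*√15) + 335)² = (322 + 105*I*√15)²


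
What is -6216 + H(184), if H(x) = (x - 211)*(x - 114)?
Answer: -8106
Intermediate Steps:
H(x) = (-211 + x)*(-114 + x)
-6216 + H(184) = -6216 + (24054 + 184² - 325*184) = -6216 + (24054 + 33856 - 59800) = -6216 - 1890 = -8106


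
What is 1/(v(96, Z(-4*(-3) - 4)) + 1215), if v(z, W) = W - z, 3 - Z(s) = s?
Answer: 1/1114 ≈ 0.00089767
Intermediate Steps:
Z(s) = 3 - s
1/(v(96, Z(-4*(-3) - 4)) + 1215) = 1/(((3 - (-4*(-3) - 4)) - 1*96) + 1215) = 1/(((3 - (12 - 4)) - 96) + 1215) = 1/(((3 - 1*8) - 96) + 1215) = 1/(((3 - 8) - 96) + 1215) = 1/((-5 - 96) + 1215) = 1/(-101 + 1215) = 1/1114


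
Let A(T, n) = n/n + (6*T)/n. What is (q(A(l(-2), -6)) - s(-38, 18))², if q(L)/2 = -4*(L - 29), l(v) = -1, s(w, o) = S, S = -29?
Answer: 60025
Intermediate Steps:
s(w, o) = -29
A(T, n) = 1 + 6*T/n
q(L) = 232 - 8*L (q(L) = 2*(-4*(L - 29)) = 2*(-4*(-29 + L)) = 2*(116 - 4*L) = 232 - 8*L)
(q(A(l(-2), -6)) - s(-38, 18))² = ((232 - 8*(-6 + 6*(-1))/(-6)) - 1*(-29))² = ((232 - (-4)*(-6 - 6)/3) + 29)² = ((232 - (-4)*(-12)/3) + 29)² = ((232 - 8*2) + 29)² = ((232 - 16) + 29)² = (216 + 29)² = 245² = 60025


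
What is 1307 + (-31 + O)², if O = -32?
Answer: 5276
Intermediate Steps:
1307 + (-31 + O)² = 1307 + (-31 - 32)² = 1307 + (-63)² = 1307 + 3969 = 5276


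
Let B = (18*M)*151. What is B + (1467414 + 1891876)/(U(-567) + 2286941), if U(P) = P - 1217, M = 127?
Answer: 788807563492/2285157 ≈ 3.4519e+5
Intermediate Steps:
U(P) = -1217 + P
B = 345186 (B = (18*127)*151 = 2286*151 = 345186)
B + (1467414 + 1891876)/(U(-567) + 2286941) = 345186 + (1467414 + 1891876)/((-1217 - 567) + 2286941) = 345186 + 3359290/(-1784 + 2286941) = 345186 + 3359290/2285157 = 788807563492/2285157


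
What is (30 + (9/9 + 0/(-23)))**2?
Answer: 961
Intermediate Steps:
(30 + (9/9 + 0/(-23)))**2 = (30 + (9*(1/9) + 0*(-1/23)))**2 = (30 + (1 + 0))**2 = (30 + 1)**2 = 31**2 = 961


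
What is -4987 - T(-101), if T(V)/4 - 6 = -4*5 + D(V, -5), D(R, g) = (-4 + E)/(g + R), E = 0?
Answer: -261351/53 ≈ -4931.1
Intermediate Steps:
D(R, g) = -4/(R + g) (D(R, g) = (-4 + 0)/(g + R) = -4/(R + g))
T(V) = -56 - 16/(-5 + V) (T(V) = 24 + 4*(-4*5 - 4/(V - 5)) = 24 + 4*(-20 - 4/(-5 + V)) = 24 + (-80 - 16/(-5 + V)) = -56 - 16/(-5 + V))
-4987 - T(-101) = -4987 - 8*(33 - 7*(-101))/(-5 - 101) = -4987 - 8*(33 + 707)/(-106) = -4987 - 8*(-1)*740/106 = -4987 - 1*(-2960/53) = -4987 + 2960/53 = -261351/53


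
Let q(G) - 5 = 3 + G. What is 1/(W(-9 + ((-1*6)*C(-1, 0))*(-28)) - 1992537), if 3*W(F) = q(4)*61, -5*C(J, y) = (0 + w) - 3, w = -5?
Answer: -1/1992293 ≈ -5.0193e-7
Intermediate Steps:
q(G) = 8 + G (q(G) = 5 + (3 + G) = 8 + G)
C(J, y) = 8/5 (C(J, y) = -((0 - 5) - 3)/5 = -(-5 - 3)/5 = -⅕*(-8) = 8/5)
W(F) = 244 (W(F) = ((8 + 4)*61)/3 = (12*61)/3 = (⅓)*732 = 244)
1/(W(-9 + ((-1*6)*C(-1, 0))*(-28)) - 1992537) = 1/(244 - 1992537) = 1/(-1992293) = -1/1992293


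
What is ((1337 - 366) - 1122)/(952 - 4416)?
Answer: 151/3464 ≈ 0.043591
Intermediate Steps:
((1337 - 366) - 1122)/(952 - 4416) = (971 - 1122)/(-3464) = -151*(-1/3464) = 151/3464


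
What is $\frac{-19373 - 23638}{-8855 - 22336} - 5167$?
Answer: $- \frac{53706962}{10397} \approx -5165.6$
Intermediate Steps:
$\frac{-19373 - 23638}{-8855 - 22336} - 5167 = - \frac{43011}{-31191} - 5167 = \left(-43011\right) \left(- \frac{1}{31191}\right) - 5167 = \frac{14337}{10397} - 5167 = - \frac{53706962}{10397}$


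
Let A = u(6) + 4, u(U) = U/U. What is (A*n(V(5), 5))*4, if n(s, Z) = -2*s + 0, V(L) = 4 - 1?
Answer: -120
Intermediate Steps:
u(U) = 1
V(L) = 3
n(s, Z) = -2*s
A = 5 (A = 1 + 4 = 5)
(A*n(V(5), 5))*4 = (5*(-2*3))*4 = (5*(-6))*4 = -30*4 = -120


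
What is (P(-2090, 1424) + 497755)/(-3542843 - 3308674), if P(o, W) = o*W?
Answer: 826135/2283839 ≈ 0.36173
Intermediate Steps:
P(o, W) = W*o
(P(-2090, 1424) + 497755)/(-3542843 - 3308674) = (1424*(-2090) + 497755)/(-3542843 - 3308674) = (-2976160 + 497755)/(-6851517) = -2478405*(-1/6851517) = 826135/2283839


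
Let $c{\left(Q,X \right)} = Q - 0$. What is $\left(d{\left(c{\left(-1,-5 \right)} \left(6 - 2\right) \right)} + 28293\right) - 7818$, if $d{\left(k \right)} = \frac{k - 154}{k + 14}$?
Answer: $\frac{102296}{5} \approx 20459.0$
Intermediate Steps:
$c{\left(Q,X \right)} = Q$ ($c{\left(Q,X \right)} = Q + 0 = Q$)
$d{\left(k \right)} = \frac{-154 + k}{14 + k}$
$\left(d{\left(c{\left(-1,-5 \right)} \left(6 - 2\right) \right)} + 28293\right) - 7818 = \left(\frac{-154 - \left(6 - 2\right)}{14 - \left(6 - 2\right)} + 28293\right) - 7818 = \left(\frac{-154 - 4}{14 - 4} + 28293\right) - 7818 = \left(\frac{1}{10} \left(-158\right) + 28293\right) - 7818 = \left(- \frac{79}{5} + 28293\right) - 7818 = \frac{141386}{5} - 7818 = \frac{102296}{5}$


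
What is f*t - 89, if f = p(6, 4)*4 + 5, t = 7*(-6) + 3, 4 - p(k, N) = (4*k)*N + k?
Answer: 15004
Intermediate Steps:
p(k, N) = 4 - k - 4*N*k (p(k, N) = 4 - ((4*k)*N + k) = 4 - (4*N*k + k) = 4 - (k + 4*N*k) = 4 + (-k - 4*N*k) = 4 - k - 4*N*k)
t = -39 (t = -42 + 3 = -39)
f = -387 (f = (4 - 1*6 - 4*4*6)*4 + 5 = (4 - 6 - 96)*4 + 5 = -98*4 + 5 = -392 + 5 = -387)
f*t - 89 = -387*(-39) - 89 = 15093 - 89 = 15004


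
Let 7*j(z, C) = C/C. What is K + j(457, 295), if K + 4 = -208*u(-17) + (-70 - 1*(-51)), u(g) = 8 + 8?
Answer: -23456/7 ≈ -3350.9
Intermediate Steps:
j(z, C) = 1/7 (j(z, C) = (C/C)/7 = (1/7)*1 = 1/7)
u(g) = 16
K = -3351 (K = -4 + (-208*16 + (-70 - 1*(-51))) = -4 + (-3328 + (-70 + 51)) = -4 + (-3328 - 19) = -4 - 3347 = -3351)
K + j(457, 295) = -3351 + 1/7 = -23456/7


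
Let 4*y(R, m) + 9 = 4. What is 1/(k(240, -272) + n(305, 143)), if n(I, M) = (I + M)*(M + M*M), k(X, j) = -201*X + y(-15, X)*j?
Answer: 1/9177316 ≈ 1.0896e-7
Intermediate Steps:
y(R, m) = -5/4 (y(R, m) = -9/4 + (1/4)*4 = -9/4 + 1 = -5/4)
k(X, j) = -201*X - 5*j/4
n(I, M) = (I + M)*(M + M**2)
1/(k(240, -272) + n(305, 143)) = 1/((-201*240 - 5/4*(-272)) + 143*(305 + 143 + 143**2 + 305*143)) = 1/((-48240 + 340) + 143*(305 + 143 + 20449 + 43615)) = 1/(-47900 + 143*64512) = 1/(-47900 + 9225216) = 1/9177316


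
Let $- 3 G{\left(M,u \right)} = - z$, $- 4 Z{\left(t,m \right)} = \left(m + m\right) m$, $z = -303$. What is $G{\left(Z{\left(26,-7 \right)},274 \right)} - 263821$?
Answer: $-263922$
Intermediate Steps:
$Z{\left(t,m \right)} = - \frac{m^{2}}{2}$ ($Z{\left(t,m \right)} = - \frac{\left(m + m\right) m}{4} = - \frac{2 m m}{4} = - \frac{2 m^{2}}{4} = - \frac{m^{2}}{2}$)
$G{\left(M,u \right)} = -101$ ($G{\left(M,u \right)} = - \frac{\left(-1\right) \left(-303\right)}{3} = \left(- \frac{1}{3}\right) 303 = -101$)
$G{\left(Z{\left(26,-7 \right)},274 \right)} - 263821 = -101 - 263821 = -263922$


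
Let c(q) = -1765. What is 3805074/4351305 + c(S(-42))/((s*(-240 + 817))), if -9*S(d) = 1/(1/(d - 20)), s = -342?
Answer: 36121453621/40888591470 ≈ 0.88341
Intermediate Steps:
S(d) = 20/9 - d/9 (S(d) = -(-20/9 + d/9) = -(-20 + d)/9 = 20/9 - d/9)
3805074/4351305 + c(S(-42))/((s*(-240 + 817))) = 3805074/4351305 - 1765*(-1/(342*(-240 + 817))) = 3805074*(1/4351305) - 1765/((-342*577)) = 181194/207205 - 1765/(-197334) = 181194/207205 - 1765*(-1/197334) = 181194/207205 + 1765/197334 = 36121453621/40888591470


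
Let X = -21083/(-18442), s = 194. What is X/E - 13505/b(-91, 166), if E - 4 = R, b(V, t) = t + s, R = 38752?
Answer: -120656639411/3216321684 ≈ -37.514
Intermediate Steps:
b(V, t) = 194 + t (b(V, t) = t + 194 = 194 + t)
E = 38756 (E = 4 + 38752 = 38756)
X = 21083/18442 (X = -21083*(-1/18442) = 21083/18442 ≈ 1.1432)
X/E - 13505/b(-91, 166) = (21083/18442)/38756 - 13505/(194 + 166) = (21083/18442)*(1/38756) - 13505/360 = 21083/714738152 - 13505*1/360 = 21083/714738152 - 2701/72 = -120656639411/3216321684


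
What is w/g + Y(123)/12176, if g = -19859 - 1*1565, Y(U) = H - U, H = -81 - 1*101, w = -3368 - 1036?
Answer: 2943049/16303664 ≈ 0.18051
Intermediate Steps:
w = -4404
H = -182 (H = -81 - 101 = -182)
Y(U) = -182 - U
g = -21424 (g = -19859 - 1565 = -21424)
w/g + Y(123)/12176 = -4404/(-21424) + (-182 - 1*123)/12176 = -4404*(-1/21424) + (-182 - 123)*(1/12176) = 1101/5356 - 305*1/12176 = 1101/5356 - 305/12176 = 2943049/16303664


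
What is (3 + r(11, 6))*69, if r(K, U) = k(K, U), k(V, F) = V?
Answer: 966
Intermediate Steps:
r(K, U) = K
(3 + r(11, 6))*69 = (3 + 11)*69 = 14*69 = 966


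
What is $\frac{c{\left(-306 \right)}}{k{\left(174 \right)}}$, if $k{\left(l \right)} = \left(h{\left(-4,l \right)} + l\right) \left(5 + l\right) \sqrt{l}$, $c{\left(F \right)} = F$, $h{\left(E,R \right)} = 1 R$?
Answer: $- \frac{17 \sqrt{174}}{602156} \approx -0.0003724$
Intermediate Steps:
$h{\left(E,R \right)} = R$
$k{\left(l \right)} = 2 l^{\frac{3}{2}} \left(5 + l\right)$ ($k{\left(l \right)} = \left(l + l\right) \left(5 + l\right) \sqrt{l} = 2 l \sqrt{l} \left(5 + l\right) = 2 l^{\frac{3}{2}} \left(5 + l\right)$)
$\frac{c{\left(-306 \right)}}{k{\left(174 \right)}} = - \frac{306}{2 \cdot 174^{\frac{3}{2}} \left(5 + 174\right)} = - \frac{306}{2 \cdot 174 \sqrt{174} \cdot 179} = - \frac{306}{62292 \sqrt{174}} = - 306 \frac{\sqrt{174}}{10838808} = - \frac{17 \sqrt{174}}{602156}$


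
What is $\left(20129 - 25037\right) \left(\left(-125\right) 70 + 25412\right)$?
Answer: $-81777096$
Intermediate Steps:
$\left(20129 - 25037\right) \left(\left(-125\right) 70 + 25412\right) = - 4908 \left(-8750 + 25412\right) = \left(-4908\right) 16662 = -81777096$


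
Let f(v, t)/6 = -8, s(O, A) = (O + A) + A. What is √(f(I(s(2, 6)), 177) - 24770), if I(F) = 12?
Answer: I*√24818 ≈ 157.54*I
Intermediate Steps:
s(O, A) = O + 2*A (s(O, A) = (A + O) + A = O + 2*A)
f(v, t) = -48 (f(v, t) = 6*(-8) = -48)
√(f(I(s(2, 6)), 177) - 24770) = √(-48 - 24770) = √(-24818) = I*√24818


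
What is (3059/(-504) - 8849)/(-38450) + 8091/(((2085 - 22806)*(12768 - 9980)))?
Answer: 613497088087/2665514628720 ≈ 0.23016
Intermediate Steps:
(3059/(-504) - 8849)/(-38450) + 8091/(((2085 - 22806)*(12768 - 9980))) = (3059*(-1/504) - 8849)*(-1/38450) + 8091/((-20721*2788)) = (-437/72 - 8849)*(-1/38450) + 8091/(-57770148) = -637565/72*(-1/38450) + 8091*(-1/57770148) = 127513/553680 - 2697/19256716 = 613497088087/2665514628720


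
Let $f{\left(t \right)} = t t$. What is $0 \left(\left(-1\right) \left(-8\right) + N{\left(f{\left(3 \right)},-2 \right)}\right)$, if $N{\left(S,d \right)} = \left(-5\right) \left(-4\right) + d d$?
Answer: $0$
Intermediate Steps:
$f{\left(t \right)} = t^{2}$
$N{\left(S,d \right)} = 20 + d^{2}$
$0 \left(\left(-1\right) \left(-8\right) + N{\left(f{\left(3 \right)},-2 \right)}\right) = 0 \left(\left(-1\right) \left(-8\right) + \left(20 + \left(-2\right)^{2}\right)\right) = 0 \left(8 + \left(20 + 4\right)\right) = 0 \left(8 + 24\right) = 0 \cdot 32 = 0$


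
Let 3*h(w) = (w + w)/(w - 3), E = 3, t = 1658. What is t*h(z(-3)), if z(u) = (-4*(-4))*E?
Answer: 53056/45 ≈ 1179.0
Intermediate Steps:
z(u) = 48 (z(u) = -4*(-4)*3 = 16*3 = 48)
h(w) = 2*w/(3*(-3 + w)) (h(w) = ((w + w)/(w - 3))/3 = ((2*w)/(-3 + w))/3 = (2*w/(-3 + w))/3 = 2*w/(3*(-3 + w)))
t*h(z(-3)) = 1658*((2/3)*48/(-3 + 48)) = 1658*((2/3)*48/45) = 1658*((2/3)*48*(1/45)) = 1658*(32/45) = 53056/45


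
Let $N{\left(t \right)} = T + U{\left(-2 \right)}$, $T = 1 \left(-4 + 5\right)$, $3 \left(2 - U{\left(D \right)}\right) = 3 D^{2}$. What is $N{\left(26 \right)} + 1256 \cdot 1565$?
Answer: $1965639$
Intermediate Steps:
$U{\left(D \right)} = 2 - D^{2}$ ($U{\left(D \right)} = 2 - \frac{3 D^{2}}{3} = 2 - D^{2}$)
$T = 1$ ($T = 1 \cdot 1 = 1$)
$N{\left(t \right)} = -1$ ($N{\left(t \right)} = 1 + \left(2 - \left(-2\right)^{2}\right) = 1 + \left(2 - 4\right) = 1 - 2 = -1$)
$N{\left(26 \right)} + 1256 \cdot 1565 = -1 + 1256 \cdot 1565 = -1 + 1965640 = 1965639$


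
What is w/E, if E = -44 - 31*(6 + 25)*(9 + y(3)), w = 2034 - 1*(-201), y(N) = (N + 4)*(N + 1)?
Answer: -745/11867 ≈ -0.062779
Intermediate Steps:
y(N) = (1 + N)*(4 + N) (y(N) = (4 + N)*(1 + N) = (1 + N)*(4 + N))
w = 2235 (w = 2034 + 201 = 2235)
E = -35601 (E = -44 - 31*(6 + 25)*(9 + (4 + 3² + 5*3)) = -44 - 961*(9 + (4 + 9 + 15)) = -44 - 961*(9 + 28) = -44 - 961*37 = -44 - 31*1147 = -44 - 35557 = -35601)
w/E = 2235/(-35601) = 2235*(-1/35601) = -745/11867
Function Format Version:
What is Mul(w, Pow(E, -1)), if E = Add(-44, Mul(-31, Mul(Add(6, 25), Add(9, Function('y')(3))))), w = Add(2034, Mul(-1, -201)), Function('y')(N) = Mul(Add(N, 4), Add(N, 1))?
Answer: Rational(-745, 11867) ≈ -0.062779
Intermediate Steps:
Function('y')(N) = Mul(Add(1, N), Add(4, N)) (Function('y')(N) = Mul(Add(4, N), Add(1, N)) = Mul(Add(1, N), Add(4, N)))
w = 2235 (w = Add(2034, 201) = 2235)
E = -35601 (E = Add(-44, Mul(-31, Mul(Add(6, 25), Add(9, Add(4, Pow(3, 2), Mul(5, 3)))))) = Add(-44, Mul(-31, Mul(31, Add(9, Add(4, 9, 15))))) = Add(-44, Mul(-31, Mul(31, Add(9, 28)))) = Add(-44, Mul(-31, Mul(31, 37))) = Add(-44, Mul(-31, 1147)) = Add(-44, -35557) = -35601)
Mul(w, Pow(E, -1)) = Mul(2235, Pow(-35601, -1)) = Mul(2235, Rational(-1, 35601)) = Rational(-745, 11867)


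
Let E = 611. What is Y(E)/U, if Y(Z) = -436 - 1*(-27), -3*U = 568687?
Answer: 1227/568687 ≈ 0.0021576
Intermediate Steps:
U = -568687/3 (U = -⅓*568687 = -568687/3 ≈ -1.8956e+5)
Y(Z) = -409 (Y(Z) = -436 + 27 = -409)
Y(E)/U = -409/(-568687/3) = -409*(-3/568687) = 1227/568687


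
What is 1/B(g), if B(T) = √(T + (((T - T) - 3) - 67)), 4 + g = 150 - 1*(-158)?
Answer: √26/78 ≈ 0.065372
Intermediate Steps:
g = 304 (g = -4 + (150 - 1*(-158)) = -4 + (150 + 158) = -4 + 308 = 304)
B(T) = √(-70 + T) (B(T) = √(T + ((0 - 3) - 67)) = √(T + (-3 - 67)) = √(T - 70) = √(-70 + T))
1/B(g) = 1/(√(-70 + 304)) = 1/(√234) = 1/(3*√26) = √26/78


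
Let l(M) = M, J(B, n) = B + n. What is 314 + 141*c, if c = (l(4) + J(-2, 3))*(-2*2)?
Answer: -2506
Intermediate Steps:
c = -20 (c = (4 + (-2 + 3))*(-2*2) = (4 + 1)*(-4) = 5*(-4) = -20)
314 + 141*c = 314 + 141*(-20) = 314 - 2820 = -2506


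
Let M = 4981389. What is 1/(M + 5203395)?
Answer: 1/10184784 ≈ 9.8186e-8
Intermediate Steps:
1/(M + 5203395) = 1/(4981389 + 5203395) = 1/10184784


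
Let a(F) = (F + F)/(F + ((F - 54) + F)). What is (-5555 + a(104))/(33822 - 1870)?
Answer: -716491/4121808 ≈ -0.17383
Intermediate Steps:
a(F) = 2*F/(-54 + 3*F) (a(F) = (2*F)/(F + ((-54 + F) + F)) = (2*F)/(F + (-54 + 2*F)) = (2*F)/(-54 + 3*F) = 2*F/(-54 + 3*F))
(-5555 + a(104))/(33822 - 1870) = (-5555 + (2/3)*104/(-18 + 104))/(33822 - 1870) = (-5555 + (2/3)*104/86)/31952 = (-5555 + (2/3)*104*(1/86))*(1/31952) = (-5555 + 104/129)*(1/31952) = -716491/129*1/31952 = -716491/4121808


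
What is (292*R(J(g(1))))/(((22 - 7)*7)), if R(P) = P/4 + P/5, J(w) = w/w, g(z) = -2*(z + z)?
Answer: 219/175 ≈ 1.2514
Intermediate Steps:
g(z) = -4*z
J(w) = 1
R(P) = 9*P/20 (R(P) = P*(¼) + P*(⅕) = P/4 + P/5 = 9*P/20)
(292*R(J(g(1))))/(((22 - 7)*7)) = (292*((9/20)*1))/(((22 - 7)*7)) = (292*(9/20))/((15*7)) = (657/5)/105 = (657/5)*(1/105) = 219/175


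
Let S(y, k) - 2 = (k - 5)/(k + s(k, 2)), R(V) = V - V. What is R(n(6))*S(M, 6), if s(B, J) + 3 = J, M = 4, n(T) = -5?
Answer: 0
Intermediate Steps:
R(V) = 0
s(B, J) = -3 + J
S(y, k) = 2 + (-5 + k)/(-1 + k) (S(y, k) = 2 + (k - 5)/(k + (-3 + 2)) = 2 + (-5 + k)/(k - 1) = 2 + (-5 + k)/(-1 + k))
R(n(6))*S(M, 6) = 0*((-7 + 3*6)/(-1 + 6)) = 0*((-7 + 18)/5) = 0*((⅕)*11) = 0*(11/5) = 0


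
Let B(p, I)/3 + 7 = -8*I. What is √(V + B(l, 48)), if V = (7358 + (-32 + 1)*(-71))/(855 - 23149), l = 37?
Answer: I*√583220425774/22294 ≈ 34.255*I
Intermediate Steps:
B(p, I) = -21 - 24*I (B(p, I) = -21 + 3*(-8*I) = -21 - 24*I)
V = -9559/22294 (V = (7358 - 31*(-71))/(-22294) = (7358 + 2201)*(-1/22294) = 9559*(-1/22294) = -9559/22294 ≈ -0.42877)
√(V + B(l, 48)) = √(-9559/22294 + (-21 - 24*48)) = √(-9559/22294 + (-21 - 1152)) = √(-9559/22294 - 1173) = √(-26160421/22294) = I*√583220425774/22294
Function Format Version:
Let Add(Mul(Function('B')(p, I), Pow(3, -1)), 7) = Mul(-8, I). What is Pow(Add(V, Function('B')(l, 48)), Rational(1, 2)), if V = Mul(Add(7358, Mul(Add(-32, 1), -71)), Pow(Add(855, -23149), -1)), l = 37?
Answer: Mul(Rational(1, 22294), I, Pow(583220425774, Rational(1, 2))) ≈ Mul(34.255, I)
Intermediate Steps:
Function('B')(p, I) = Add(-21, Mul(-24, I)) (Function('B')(p, I) = Add(-21, Mul(3, Mul(-8, I))) = Add(-21, Mul(-24, I)))
V = Rational(-9559, 22294) (V = Mul(Add(7358, Mul(-31, -71)), Pow(-22294, -1)) = Mul(Add(7358, 2201), Rational(-1, 22294)) = Mul(9559, Rational(-1, 22294)) = Rational(-9559, 22294) ≈ -0.42877)
Pow(Add(V, Function('B')(l, 48)), Rational(1, 2)) = Pow(Add(Rational(-9559, 22294), Add(-21, Mul(-24, 48))), Rational(1, 2)) = Pow(Add(Rational(-9559, 22294), Add(-21, -1152)), Rational(1, 2)) = Pow(Add(Rational(-9559, 22294), -1173), Rational(1, 2)) = Pow(Rational(-26160421, 22294), Rational(1, 2)) = Mul(Rational(1, 22294), I, Pow(583220425774, Rational(1, 2)))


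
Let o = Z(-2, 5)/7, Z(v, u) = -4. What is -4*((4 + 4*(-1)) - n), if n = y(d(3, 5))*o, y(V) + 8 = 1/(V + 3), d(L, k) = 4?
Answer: 880/49 ≈ 17.959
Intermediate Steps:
o = -4/7 ≈ -0.57143
y(V) = -8 + 1/(3 + V) (y(V) = -8 + 1/(V + 3) = -8 + 1/(3 + V))
n = 220/49 (n = ((-23 - 8*4)/(3 + 4))*(-4/7) = ((-23 - 32)/7)*(-4/7) = ((⅐)*(-55))*(-4/7) = -55/7*(-4/7) = 220/49 ≈ 4.4898)
-4*((4 + 4*(-1)) - n) = -4*((4 + 4*(-1)) - 1*220/49) = -4*((4 - 4) - 220/49) = -4*(0 - 220/49) = -4*(-220/49) = 880/49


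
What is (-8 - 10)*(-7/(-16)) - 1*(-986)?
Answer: 7825/8 ≈ 978.13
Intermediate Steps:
(-8 - 10)*(-7/(-16)) - 1*(-986) = -(-126)*(-1)/16 + 986 = -18*7/16 + 986 = -63/8 + 986 = 7825/8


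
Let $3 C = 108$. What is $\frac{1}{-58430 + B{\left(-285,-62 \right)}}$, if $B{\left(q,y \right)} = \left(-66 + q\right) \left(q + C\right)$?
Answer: $\frac{1}{28969} \approx 3.452 \cdot 10^{-5}$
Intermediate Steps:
$C = 36$ ($C = \frac{1}{3} \cdot 108 = 36$)
$B{\left(q,y \right)} = \left(-66 + q\right) \left(36 + q\right)$ ($B{\left(q,y \right)} = \left(-66 + q\right) \left(q + 36\right) = \left(-66 + q\right) \left(36 + q\right)$)
$\frac{1}{-58430 + B{\left(-285,-62 \right)}} = \frac{1}{-58430 - \left(-6174 - 81225\right)} = \frac{1}{-58430 + \left(-2376 + 81225 + 8550\right)} = \frac{1}{-58430 + 87399} = \frac{1}{28969}$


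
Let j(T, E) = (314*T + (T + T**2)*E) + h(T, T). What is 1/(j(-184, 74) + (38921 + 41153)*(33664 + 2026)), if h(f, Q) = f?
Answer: 1/2860274828 ≈ 3.4962e-10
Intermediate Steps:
j(T, E) = 315*T + E*(T + T**2) (j(T, E) = (314*T + (T + T**2)*E) + T = (314*T + E*(T + T**2)) + T = 315*T + E*(T + T**2))
1/(j(-184, 74) + (38921 + 41153)*(33664 + 2026)) = 1/(-184*(315 + 74 + 74*(-184)) + (38921 + 41153)*(33664 + 2026)) = 1/(-184*(315 + 74 - 13616) + 80074*35690) = 1/(-184*(-13227) + 2857841060) = 1/(2433768 + 2857841060) = 1/2860274828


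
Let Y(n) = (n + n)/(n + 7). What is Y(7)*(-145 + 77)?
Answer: -68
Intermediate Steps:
Y(n) = 2*n/(7 + n) (Y(n) = (2*n)/(7 + n) = 2*n/(7 + n))
Y(7)*(-145 + 77) = (2*7/(7 + 7))*(-145 + 77) = (2*7/14)*(-68) = (2*7*(1/14))*(-68) = 1*(-68) = -68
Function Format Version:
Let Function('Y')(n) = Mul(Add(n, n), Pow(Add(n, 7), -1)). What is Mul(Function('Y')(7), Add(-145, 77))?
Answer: -68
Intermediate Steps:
Function('Y')(n) = Mul(2, n, Pow(Add(7, n), -1)) (Function('Y')(n) = Mul(Mul(2, n), Pow(Add(7, n), -1)) = Mul(2, n, Pow(Add(7, n), -1)))
Mul(Function('Y')(7), Add(-145, 77)) = Mul(Mul(2, 7, Pow(Add(7, 7), -1)), Add(-145, 77)) = Mul(Mul(2, 7, Pow(14, -1)), -68) = Mul(Mul(2, 7, Rational(1, 14)), -68) = Mul(1, -68) = -68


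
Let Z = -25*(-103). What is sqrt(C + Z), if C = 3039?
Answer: sqrt(5614) ≈ 74.927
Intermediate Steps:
Z = 2575
sqrt(C + Z) = sqrt(3039 + 2575) = sqrt(5614)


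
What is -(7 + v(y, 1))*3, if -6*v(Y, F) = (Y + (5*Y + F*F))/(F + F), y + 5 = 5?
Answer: -83/4 ≈ -20.750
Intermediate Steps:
y = 0 (y = -5 + 5 = 0)
v(Y, F) = -(F² + 6*Y)/(12*F) (v(Y, F) = -(Y + (5*Y + F*F))/(6*(F + F)) = -(Y + (5*Y + F²))/(6*(2*F)) = -(Y + (F² + 5*Y))*1/(2*F)/6 = -(F² + 6*Y)*1/(2*F)/6 = -(F² + 6*Y)/(12*F))
-(7 + v(y, 1))*3 = -(7 + (-1/12*1 - ½*0/1))*3 = -(7 + (-1/12 - ½*0*1))*3 = -(7 + (-1/12 + 0))*3 = -(7 - 1/12)*3 = -83*3/12 = -1*83/4 = -83/4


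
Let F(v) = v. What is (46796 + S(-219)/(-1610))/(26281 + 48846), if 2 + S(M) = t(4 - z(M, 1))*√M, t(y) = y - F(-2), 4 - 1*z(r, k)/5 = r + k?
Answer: 37670781/60477235 + 24*I*√219/2629445 ≈ 0.62289 + 0.00013507*I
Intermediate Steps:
z(r, k) = 20 - 5*k - 5*r (z(r, k) = 20 - 5*(r + k) = 20 - 5*(k + r) = 20 + (-5*k - 5*r) = 20 - 5*k - 5*r)
t(y) = 2 + y (t(y) = y - 1*(-2) = y + 2 = 2 + y)
S(M) = -2 + √M*(-9 + 5*M) (S(M) = -2 + (2 + (4 - (20 - 5*1 - 5*M)))*√M = -2 + (2 + (4 - (20 - 5 - 5*M)))*√M = -2 + (2 + (4 - (15 - 5*M)))*√M = -2 + (2 + (4 + (-15 + 5*M)))*√M = -2 + (2 + (-11 + 5*M))*√M = -2 + (-9 + 5*M)*√M = -2 + √M*(-9 + 5*M))
(46796 + S(-219)/(-1610))/(26281 + 48846) = (46796 + (-2 + √(-219)*(-9 + 5*(-219)))/(-1610))/(26281 + 48846) = (46796 + (-2 + (I*√219)*(-9 - 1095))*(-1/1610))/75127 = (46796 + (-2 + (I*√219)*(-1104))*(-1/1610))*(1/75127) = (46796 + (-2 - 1104*I*√219)*(-1/1610))*(1/75127) = (46796 + (1/805 + 24*I*√219/35))*(1/75127) = (37670781/805 + 24*I*√219/35)*(1/75127) = 37670781/60477235 + 24*I*√219/2629445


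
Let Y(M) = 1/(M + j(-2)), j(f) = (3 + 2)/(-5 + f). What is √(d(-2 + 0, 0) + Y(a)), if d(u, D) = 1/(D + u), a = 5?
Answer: 2*I*√15/15 ≈ 0.5164*I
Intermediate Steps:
j(f) = 5/(-5 + f)
Y(M) = 1/(-5/7 + M) (Y(M) = 1/(M + 5/(-5 - 2)) = 1/(M + 5/(-7)) = 1/(M + 5*(-⅐)) = 1/(M - 5/7) = 1/(-5/7 + M))
√(d(-2 + 0, 0) + Y(a)) = √(1/(0 + (-2 + 0)) + 7/(-5 + 7*5)) = √(1/(0 - 2) + 7/(-5 + 35)) = √(1/(-2) + 7/30) = √(-½ + 7*(1/30)) = √(-½ + 7/30) = √(-4/15) = 2*I*√15/15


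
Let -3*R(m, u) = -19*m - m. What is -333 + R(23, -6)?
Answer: -539/3 ≈ -179.67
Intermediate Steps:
R(m, u) = 20*m/3 (R(m, u) = -(-19*m - m)/3 = -(-20)*m/3 = 20*m/3)
-333 + R(23, -6) = -333 + (20/3)*23 = -333 + 460/3 = -539/3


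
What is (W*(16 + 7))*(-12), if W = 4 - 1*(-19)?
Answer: -6348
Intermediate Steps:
W = 23 (W = 4 + 19 = 23)
(W*(16 + 7))*(-12) = (23*(16 + 7))*(-12) = (23*23)*(-12) = 529*(-12) = -6348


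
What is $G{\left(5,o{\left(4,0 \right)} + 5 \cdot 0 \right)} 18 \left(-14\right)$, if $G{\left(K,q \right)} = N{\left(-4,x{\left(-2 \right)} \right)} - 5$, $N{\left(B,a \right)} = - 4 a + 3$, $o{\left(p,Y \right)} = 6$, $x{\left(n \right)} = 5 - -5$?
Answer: $10584$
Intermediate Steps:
$x{\left(n \right)} = 10$ ($x{\left(n \right)} = 5 + 5 = 10$)
$N{\left(B,a \right)} = 3 - 4 a$
$G{\left(K,q \right)} = -42$ ($G{\left(K,q \right)} = \left(3 - 40\right) - 5 = -37 - 5 = -42$)
$G{\left(5,o{\left(4,0 \right)} + 5 \cdot 0 \right)} 18 \left(-14\right) = \left(-42\right) 18 \left(-14\right) = \left(-756\right) \left(-14\right) = 10584$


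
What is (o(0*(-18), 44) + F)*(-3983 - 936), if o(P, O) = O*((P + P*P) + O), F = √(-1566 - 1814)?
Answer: -9523184 - 127894*I*√5 ≈ -9.5232e+6 - 2.8598e+5*I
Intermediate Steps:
F = 26*I*√5 (F = √(-3380) = 26*I*√5 ≈ 58.138*I)
o(P, O) = O*(O + P + P²) (o(P, O) = O*((P + P²) + O) = O*(O + P + P²))
(o(0*(-18), 44) + F)*(-3983 - 936) = (44*(44 + 0*(-18) + (0*(-18))²) + 26*I*√5)*(-3983 - 936) = (44*(44 + 0 + 0²) + 26*I*√5)*(-4919) = (44*(44 + 0 + 0) + 26*I*√5)*(-4919) = (44*44 + 26*I*√5)*(-4919) = (1936 + 26*I*√5)*(-4919) = -9523184 - 127894*I*√5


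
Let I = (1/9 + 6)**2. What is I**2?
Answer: 9150625/6561 ≈ 1394.7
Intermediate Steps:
I = 3025/81 (I = (1/9 + 6)**2 = (55/9)**2 = 3025/81 ≈ 37.346)
I**2 = (3025/81)**2 = 9150625/6561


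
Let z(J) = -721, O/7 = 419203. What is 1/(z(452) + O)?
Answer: 1/2933700 ≈ 3.4087e-7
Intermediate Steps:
O = 2934421 (O = 7*419203 = 2934421)
1/(z(452) + O) = 1/(-721 + 2934421) = 1/2933700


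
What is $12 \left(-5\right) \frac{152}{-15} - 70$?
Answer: $538$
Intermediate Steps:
$12 \left(-5\right) \frac{152}{-15} - 70 = - 60 \cdot 152 \left(- \frac{1}{15}\right) - 70 = \left(-60\right) \left(- \frac{152}{15}\right) - 70 = 608 - 70 = 538$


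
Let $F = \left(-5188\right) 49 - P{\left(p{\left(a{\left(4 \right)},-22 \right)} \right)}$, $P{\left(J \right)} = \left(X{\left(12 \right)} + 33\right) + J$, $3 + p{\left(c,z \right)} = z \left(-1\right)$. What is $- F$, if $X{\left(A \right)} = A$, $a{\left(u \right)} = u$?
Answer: $254276$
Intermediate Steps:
$p{\left(c,z \right)} = -3 - z$ ($p{\left(c,z \right)} = -3 + z \left(-1\right) = -3 - z$)
$P{\left(J \right)} = 45 + J$ ($P{\left(J \right)} = \left(12 + 33\right) + J = 45 + J$)
$F = -254276$ ($F = \left(-5188\right) 49 - \left(45 - -19\right) = -254212 - \left(45 + \left(-3 + 22\right)\right) = -254212 - \left(45 + 19\right) = -254212 - 64 = -254276$)
$- F = \left(-1\right) \left(-254276\right) = 254276$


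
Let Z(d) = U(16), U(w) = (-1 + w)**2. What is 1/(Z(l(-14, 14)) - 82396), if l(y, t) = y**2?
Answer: -1/82171 ≈ -1.2170e-5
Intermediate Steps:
Z(d) = 225 (Z(d) = (-1 + 16)**2 = 15**2 = 225)
1/(Z(l(-14, 14)) - 82396) = 1/(225 - 82396) = 1/(-82171) = -1/82171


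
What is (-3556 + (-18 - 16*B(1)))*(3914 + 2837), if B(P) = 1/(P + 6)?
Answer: -169004534/7 ≈ -2.4143e+7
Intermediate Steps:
B(P) = 1/(6 + P)
(-3556 + (-18 - 16*B(1)))*(3914 + 2837) = (-3556 + (-18 - 16/(6 + 1)))*(3914 + 2837) = (-3556 + (-18 - 16/7))*6751 = (-3556 - 142/7)*6751 = -25034/7*6751 = -169004534/7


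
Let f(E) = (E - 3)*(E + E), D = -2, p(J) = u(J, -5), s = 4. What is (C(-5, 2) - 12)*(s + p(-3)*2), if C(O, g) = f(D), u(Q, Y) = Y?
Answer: -48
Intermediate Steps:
p(J) = -5
f(E) = 2*E*(-3 + E) (f(E) = (-3 + E)*(2*E) = 2*E*(-3 + E))
C(O, g) = 20 (C(O, g) = 2*(-2)*(-3 - 2) = 2*(-2)*(-5) = 20)
(C(-5, 2) - 12)*(s + p(-3)*2) = (20 - 12)*(4 - 5*2) = 8*(4 - 10) = 8*(-6) = -48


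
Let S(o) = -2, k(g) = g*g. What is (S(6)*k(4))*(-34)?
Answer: 1088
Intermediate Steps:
k(g) = g**2
(S(6)*k(4))*(-34) = -2*4**2*(-34) = -2*16*(-34) = -32*(-34) = 1088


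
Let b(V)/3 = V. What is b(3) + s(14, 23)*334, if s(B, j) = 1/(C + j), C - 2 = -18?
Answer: 397/7 ≈ 56.714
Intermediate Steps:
C = -16 (C = 2 - 18 = -16)
s(B, j) = 1/(-16 + j)
b(V) = 3*V
b(3) + s(14, 23)*334 = 3*3 + 334/(-16 + 23) = 9 + 334/7 = 397/7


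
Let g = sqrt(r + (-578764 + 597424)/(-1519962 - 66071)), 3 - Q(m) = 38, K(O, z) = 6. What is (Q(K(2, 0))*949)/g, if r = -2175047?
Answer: 33215*I*sqrt(5471332230795773963)/3449696337211 ≈ 22.522*I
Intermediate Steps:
Q(m) = -35 (Q(m) = 3 - 1*38 = 3 - 38 = -35)
g = I*sqrt(5471332230795773963)/1586033 (g = sqrt(-2175047 + (-578764 + 597424)/(-1519962 - 66071)) = sqrt(-2175047 + 18660/(-1586033)) = sqrt(-2175047 + 18660*(-1/1586033)) = sqrt(-2175047 - 18660/1586033) = sqrt(-3449696337211/1586033) = I*sqrt(5471332230795773963)/1586033 ≈ 1474.8*I)
(Q(K(2, 0))*949)/g = (-35*949)/((I*sqrt(5471332230795773963)/1586033)) = -(-33215)*I*sqrt(5471332230795773963)/3449696337211 = 33215*I*sqrt(5471332230795773963)/3449696337211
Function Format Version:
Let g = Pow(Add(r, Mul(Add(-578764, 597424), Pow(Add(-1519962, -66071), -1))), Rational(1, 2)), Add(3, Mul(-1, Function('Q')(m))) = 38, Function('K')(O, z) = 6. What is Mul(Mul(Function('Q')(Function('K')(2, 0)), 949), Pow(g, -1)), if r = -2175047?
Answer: Mul(Rational(33215, 3449696337211), I, Pow(5471332230795773963, Rational(1, 2))) ≈ Mul(22.522, I)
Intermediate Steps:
Function('Q')(m) = -35 (Function('Q')(m) = Add(3, Mul(-1, 38)) = Add(3, -38) = -35)
g = Mul(Rational(1, 1586033), I, Pow(5471332230795773963, Rational(1, 2))) (g = Pow(Add(-2175047, Mul(Add(-578764, 597424), Pow(Add(-1519962, -66071), -1))), Rational(1, 2)) = Pow(Add(-2175047, Mul(18660, Pow(-1586033, -1))), Rational(1, 2)) = Pow(Add(-2175047, Mul(18660, Rational(-1, 1586033))), Rational(1, 2)) = Pow(Add(-2175047, Rational(-18660, 1586033)), Rational(1, 2)) = Pow(Rational(-3449696337211, 1586033), Rational(1, 2)) = Mul(Rational(1, 1586033), I, Pow(5471332230795773963, Rational(1, 2))) ≈ Mul(1474.8, I))
Mul(Mul(Function('Q')(Function('K')(2, 0)), 949), Pow(g, -1)) = Mul(Mul(-35, 949), Pow(Mul(Rational(1, 1586033), I, Pow(5471332230795773963, Rational(1, 2))), -1)) = Mul(-33215, Mul(Rational(-1, 3449696337211), I, Pow(5471332230795773963, Rational(1, 2)))) = Mul(Rational(33215, 3449696337211), I, Pow(5471332230795773963, Rational(1, 2)))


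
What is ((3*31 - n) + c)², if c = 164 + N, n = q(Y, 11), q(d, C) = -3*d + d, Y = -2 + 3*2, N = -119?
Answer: 21316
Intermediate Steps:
Y = 4 (Y = -2 + 6 = 4)
q(d, C) = -2*d
n = -8 (n = -2*4 = -8)
c = 45 (c = 164 - 119 = 45)
((3*31 - n) + c)² = ((3*31 - 1*(-8)) + 45)² = ((93 + 8) + 45)² = (101 + 45)² = 146² = 21316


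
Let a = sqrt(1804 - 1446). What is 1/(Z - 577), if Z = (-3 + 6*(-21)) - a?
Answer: -353/249039 + sqrt(358)/498078 ≈ -0.0013795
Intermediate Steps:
a = sqrt(358) ≈ 18.921
Z = -129 - sqrt(358) (Z = (-3 + 6*(-21)) - sqrt(358) = (-3 - 126) - sqrt(358) = -129 - sqrt(358) ≈ -147.92)
1/(Z - 577) = 1/((-129 - sqrt(358)) - 577) = 1/(-706 - sqrt(358))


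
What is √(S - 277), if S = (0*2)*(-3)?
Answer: I*√277 ≈ 16.643*I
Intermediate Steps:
S = 0 (S = 0*(-3) = 0)
√(S - 277) = √(0 - 277) = √(-277) = I*√277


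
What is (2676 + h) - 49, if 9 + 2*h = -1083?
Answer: 2081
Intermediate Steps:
h = -546 (h = -9/2 + (½)*(-1083) = -9/2 - 1083/2 = -546)
(2676 + h) - 49 = (2676 - 546) - 49 = 2130 - 49 = 2081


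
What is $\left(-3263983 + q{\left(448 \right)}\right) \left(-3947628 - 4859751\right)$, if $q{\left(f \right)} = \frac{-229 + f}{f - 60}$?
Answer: $\frac{11153886579440115}{388} \approx 2.8747 \cdot 10^{13}$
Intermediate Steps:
$q{\left(f \right)} = \frac{-229 + f}{-60 + f}$
$\left(-3263983 + q{\left(448 \right)}\right) \left(-3947628 - 4859751\right) = \left(-3263983 + \frac{-229 + 448}{-60 + 448}\right) \left(-3947628 - 4859751\right) = \left(-3263983 + \frac{1}{388} \cdot 219\right) \left(-8807379\right) = \left(-3263983 + \frac{219}{388}\right) \left(-8807379\right) = \left(- \frac{1266425185}{388}\right) \left(-8807379\right) = \frac{11153886579440115}{388}$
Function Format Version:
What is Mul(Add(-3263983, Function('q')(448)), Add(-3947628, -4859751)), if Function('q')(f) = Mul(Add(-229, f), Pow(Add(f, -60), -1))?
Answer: Rational(11153886579440115, 388) ≈ 2.8747e+13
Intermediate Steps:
Function('q')(f) = Mul(Pow(Add(-60, f), -1), Add(-229, f)) (Function('q')(f) = Mul(Add(-229, f), Pow(Add(-60, f), -1)) = Mul(Pow(Add(-60, f), -1), Add(-229, f)))
Mul(Add(-3263983, Function('q')(448)), Add(-3947628, -4859751)) = Mul(Add(-3263983, Mul(Pow(Add(-60, 448), -1), Add(-229, 448))), Add(-3947628, -4859751)) = Mul(Add(-3263983, Mul(Pow(388, -1), 219)), -8807379) = Mul(Add(-3263983, Mul(Rational(1, 388), 219)), -8807379) = Mul(Add(-3263983, Rational(219, 388)), -8807379) = Mul(Rational(-1266425185, 388), -8807379) = Rational(11153886579440115, 388)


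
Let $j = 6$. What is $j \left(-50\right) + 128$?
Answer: $-172$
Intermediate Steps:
$j \left(-50\right) + 128 = 6 \left(-50\right) + 128 = -300 + 128 = -172$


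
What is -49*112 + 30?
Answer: -5458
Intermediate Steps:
-49*112 + 30 = -5488 + 30 = -5458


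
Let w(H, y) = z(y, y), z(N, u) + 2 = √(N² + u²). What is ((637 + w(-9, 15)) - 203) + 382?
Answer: 814 + 15*√2 ≈ 835.21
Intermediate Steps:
z(N, u) = -2 + √(N² + u²)
w(H, y) = -2 + √2*√(y²) (w(H, y) = -2 + √(y² + y²) = -2 + √(2*y²) = -2 + √2*√(y²))
((637 + w(-9, 15)) - 203) + 382 = ((637 + (-2 + √2*√(15²))) - 203) + 382 = ((637 + (-2 + √2*√225)) - 203) + 382 = ((637 + (-2 + √2*15)) - 203) + 382 = ((637 + (-2 + 15*√2)) - 203) + 382 = ((635 + 15*√2) - 203) + 382 = (432 + 15*√2) + 382 = 814 + 15*√2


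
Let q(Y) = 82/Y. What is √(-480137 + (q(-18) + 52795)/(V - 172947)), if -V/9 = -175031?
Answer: I*√2124463859140561086/2103498 ≈ 692.92*I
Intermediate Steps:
V = 1575279 (V = -9*(-175031) = 1575279)
√(-480137 + (q(-18) + 52795)/(V - 172947)) = √(-480137 + (82/(-18) + 52795)/(1575279 - 172947)) = √(-480137 + (82*(-1/18) + 52795)/1402332) = √(-480137 + (-41/9 + 52795)*(1/1402332)) = √(-480137 + (475114/9)*(1/1402332)) = √(-480137 + 237557/6310494) = √(-3029901420121/6310494) = I*√2124463859140561086/2103498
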